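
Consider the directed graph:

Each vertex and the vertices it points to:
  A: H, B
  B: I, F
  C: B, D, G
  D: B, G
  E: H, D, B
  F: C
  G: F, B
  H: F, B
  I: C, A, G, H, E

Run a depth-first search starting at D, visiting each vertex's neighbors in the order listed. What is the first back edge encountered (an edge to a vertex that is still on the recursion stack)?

DFS from D (visiting each vertex's neighbors in the order listed); mark gray on enter, black on exit:
D gray
  B gray
    I gray
      C gray
        C→B: B is gray → back edge
First back edge: C → B.

C→B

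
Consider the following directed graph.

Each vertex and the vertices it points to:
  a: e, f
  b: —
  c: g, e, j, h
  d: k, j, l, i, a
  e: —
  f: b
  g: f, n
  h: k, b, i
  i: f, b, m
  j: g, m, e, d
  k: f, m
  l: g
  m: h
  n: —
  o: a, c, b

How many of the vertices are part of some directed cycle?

A vertex is on a directed cycle iff it belongs to a strongly connected component of size ≥ 2 (or has a self-loop).
The vertices on cycles are {d, h, i, j, k, m} — 6 in total.

6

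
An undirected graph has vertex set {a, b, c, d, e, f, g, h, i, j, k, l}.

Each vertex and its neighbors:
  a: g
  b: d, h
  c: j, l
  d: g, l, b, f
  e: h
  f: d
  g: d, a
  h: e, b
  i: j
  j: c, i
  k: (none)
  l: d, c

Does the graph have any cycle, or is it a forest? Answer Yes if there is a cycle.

DFS, tracking each vertex's parent; an edge to a visited non-parent vertex closes a cycle.
Start from f:
visit f (parent –)
  visit d (parent f)
    visit g (parent d)
      g–d: parent, skip
      visit a (parent g)
        a–g: parent, skip
    visit l (parent d)
      l–d: parent, skip
      visit c (parent l)
        visit j (parent c)
          j–c: parent, skip
          visit i (parent j)
            i–j: parent, skip
        c–l: parent, skip
    visit b (parent d)
      b–d: parent, skip
      visit h (parent b)
        visit e (parent h)
          e–h: parent, skip
        h–b: parent, skip
    d–f: parent, skip
visit k (parent –)
No non-parent visited neighbor found — the graph is a forest.

No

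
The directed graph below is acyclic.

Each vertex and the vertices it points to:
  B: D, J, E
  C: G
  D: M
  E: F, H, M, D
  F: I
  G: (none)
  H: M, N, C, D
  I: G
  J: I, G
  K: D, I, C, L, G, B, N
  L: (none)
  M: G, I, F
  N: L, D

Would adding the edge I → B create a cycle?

Adding I→B creates a cycle iff B can already reach I.
Path from B: B → J → I.
So B → … → I → B is a cycle.

Yes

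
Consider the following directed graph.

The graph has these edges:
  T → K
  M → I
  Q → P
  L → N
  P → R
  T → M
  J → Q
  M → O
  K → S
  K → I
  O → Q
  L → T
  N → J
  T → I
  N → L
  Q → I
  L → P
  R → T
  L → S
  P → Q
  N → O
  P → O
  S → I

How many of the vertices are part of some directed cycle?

A vertex is on a directed cycle iff it belongs to a strongly connected component of size ≥ 2 (or has a self-loop).
The vertices on cycles are {L, M, N, O, P, Q, R, T} — 8 in total.

8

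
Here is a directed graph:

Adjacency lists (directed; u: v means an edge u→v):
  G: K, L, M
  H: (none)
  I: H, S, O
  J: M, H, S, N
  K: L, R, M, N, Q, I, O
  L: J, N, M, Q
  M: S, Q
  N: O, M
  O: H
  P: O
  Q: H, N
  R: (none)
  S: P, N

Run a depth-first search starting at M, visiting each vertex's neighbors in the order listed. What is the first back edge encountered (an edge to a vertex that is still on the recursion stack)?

N->M

DFS from M (visiting each vertex's neighbors in the order listed); mark gray on enter, black on exit:
M gray
  S gray
    P gray
      O gray
        H gray
        H black
      O black
    P black
    N gray
      N→O: O black — skip
      N→M: M is gray → back edge
First back edge: N → M.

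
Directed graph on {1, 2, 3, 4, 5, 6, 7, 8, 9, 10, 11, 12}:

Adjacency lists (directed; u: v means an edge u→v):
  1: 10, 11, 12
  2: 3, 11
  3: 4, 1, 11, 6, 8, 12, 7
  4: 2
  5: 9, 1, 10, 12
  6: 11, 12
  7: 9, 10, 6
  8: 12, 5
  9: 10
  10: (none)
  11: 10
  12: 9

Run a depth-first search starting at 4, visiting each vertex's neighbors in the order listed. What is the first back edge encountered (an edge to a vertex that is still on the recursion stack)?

3->4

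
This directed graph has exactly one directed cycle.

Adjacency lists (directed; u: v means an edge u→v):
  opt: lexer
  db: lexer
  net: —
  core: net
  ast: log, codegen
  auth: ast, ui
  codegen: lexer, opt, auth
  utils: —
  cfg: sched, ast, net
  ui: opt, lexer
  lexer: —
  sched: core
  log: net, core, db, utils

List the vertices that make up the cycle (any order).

DFS with gray/black marking from ast:
ast gray
  log gray
    net gray
    net black
    core gray
      core→net: net black — skip
    core black
    db gray
      lexer gray
      lexer black
    db black
    utils gray
    utils black
  log black
  codegen gray
    codegen→lexer: lexer black — skip
    opt gray
      opt→lexer: lexer black — skip
    opt black
    auth gray
      auth→ast: ast is gray → back edge
Back edge closes the cycle ast → codegen → auth → ast; its vertices are {ast, auth, codegen}.

ast, auth, codegen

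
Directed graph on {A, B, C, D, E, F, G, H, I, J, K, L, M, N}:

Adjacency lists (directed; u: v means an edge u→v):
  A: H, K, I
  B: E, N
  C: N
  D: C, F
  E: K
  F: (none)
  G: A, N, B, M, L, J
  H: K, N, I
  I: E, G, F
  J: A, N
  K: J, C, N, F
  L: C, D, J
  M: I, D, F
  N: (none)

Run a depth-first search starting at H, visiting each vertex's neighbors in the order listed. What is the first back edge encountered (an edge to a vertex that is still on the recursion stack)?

A→H

DFS from H (visiting each vertex's neighbors in the order listed); mark gray on enter, black on exit:
H gray
  K gray
    J gray
      A gray
        A→H: H is gray → back edge
First back edge: A → H.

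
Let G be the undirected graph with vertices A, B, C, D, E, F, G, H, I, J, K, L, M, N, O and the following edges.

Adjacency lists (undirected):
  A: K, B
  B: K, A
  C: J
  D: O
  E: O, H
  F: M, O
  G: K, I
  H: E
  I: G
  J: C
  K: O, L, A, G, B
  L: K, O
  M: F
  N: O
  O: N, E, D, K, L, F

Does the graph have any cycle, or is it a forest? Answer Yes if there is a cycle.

DFS, tracking each vertex's parent; an edge to a visited non-parent vertex closes a cycle.
Start from K:
visit K (parent –)
  visit O (parent K)
    visit N (parent O)
      N–O: parent, skip
    visit E (parent O)
      E–O: parent, skip
      visit H (parent E)
        H–E: parent, skip
    visit D (parent O)
      D–O: parent, skip
    O–K: parent, skip
    visit L (parent O)
      L–K: K visited and ≠ parent → cycle
Cycle: K – O – L – K.

Yes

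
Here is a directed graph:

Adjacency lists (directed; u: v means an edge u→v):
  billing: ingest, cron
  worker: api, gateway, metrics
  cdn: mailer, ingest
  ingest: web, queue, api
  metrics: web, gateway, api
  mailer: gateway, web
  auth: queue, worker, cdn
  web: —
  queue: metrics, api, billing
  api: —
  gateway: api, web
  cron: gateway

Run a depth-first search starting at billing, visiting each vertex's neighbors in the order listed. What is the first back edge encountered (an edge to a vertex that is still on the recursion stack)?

queue->billing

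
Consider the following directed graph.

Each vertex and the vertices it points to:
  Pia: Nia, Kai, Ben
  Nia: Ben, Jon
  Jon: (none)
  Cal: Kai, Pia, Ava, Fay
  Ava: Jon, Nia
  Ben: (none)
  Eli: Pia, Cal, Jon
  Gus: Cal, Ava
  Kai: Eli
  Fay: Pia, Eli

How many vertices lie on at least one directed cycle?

A vertex is on a directed cycle iff it belongs to a strongly connected component of size ≥ 2 (or has a self-loop).
The vertices on cycles are {Cal, Eli, Fay, Kai, Pia} — 5 in total.

5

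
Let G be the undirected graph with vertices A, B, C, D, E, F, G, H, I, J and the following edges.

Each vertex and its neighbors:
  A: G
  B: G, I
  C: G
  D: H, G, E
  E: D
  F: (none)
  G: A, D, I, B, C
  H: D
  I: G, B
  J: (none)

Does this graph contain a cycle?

DFS, tracking each vertex's parent; an edge to a visited non-parent vertex closes a cycle.
Start from D:
visit D (parent –)
  visit H (parent D)
    H–D: parent, skip
  visit G (parent D)
    visit A (parent G)
      A–G: parent, skip
    G–D: parent, skip
    visit I (parent G)
      I–G: parent, skip
      visit B (parent I)
        B–G: G visited and ≠ parent → cycle
Cycle: G – I – B – G.

Yes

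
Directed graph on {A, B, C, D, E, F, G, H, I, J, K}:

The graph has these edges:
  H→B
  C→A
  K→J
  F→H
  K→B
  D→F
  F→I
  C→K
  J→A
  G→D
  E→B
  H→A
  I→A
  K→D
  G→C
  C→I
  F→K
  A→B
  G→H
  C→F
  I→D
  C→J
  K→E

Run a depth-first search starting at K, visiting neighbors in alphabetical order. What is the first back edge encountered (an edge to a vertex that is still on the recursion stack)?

DFS from K (visiting neighbors in alphabetical order); mark gray on enter, black on exit:
K gray
  B gray
  B black
  D gray
    F gray
      H gray
        A gray
          A→B: B black — skip
        A black
        H→B: B black — skip
      H black
      I gray
        I→A: A black — skip
        I→D: D is gray → back edge
First back edge: I → D.

I->D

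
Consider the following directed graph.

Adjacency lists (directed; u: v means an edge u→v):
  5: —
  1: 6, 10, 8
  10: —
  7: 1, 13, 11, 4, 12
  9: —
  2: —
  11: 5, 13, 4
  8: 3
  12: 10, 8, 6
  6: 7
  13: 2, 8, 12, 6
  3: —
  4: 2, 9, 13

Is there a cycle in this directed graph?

Yes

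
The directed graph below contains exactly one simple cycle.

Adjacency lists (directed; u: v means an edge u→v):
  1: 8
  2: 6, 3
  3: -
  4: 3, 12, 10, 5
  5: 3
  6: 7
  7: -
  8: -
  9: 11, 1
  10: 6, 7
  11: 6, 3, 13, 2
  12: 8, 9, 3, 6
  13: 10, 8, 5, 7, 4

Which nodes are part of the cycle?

4, 9, 11, 12, 13

DFS with gray/black marking from 9:
9 gray
  11 gray
    6 gray
      7 gray
      7 black
    6 black
    3 gray
    3 black
    13 gray
      10 gray
        10→6: 6 black — skip
        10→7: 7 black — skip
      10 black
      8 gray
      8 black
      5 gray
        5→3: 3 black — skip
      5 black
      13→7: 7 black — skip
      4 gray
        4→3: 3 black — skip
        12 gray
          12→8: 8 black — skip
          12→9: 9 is gray → back edge
Back edge closes the cycle 9 → 11 → 13 → 4 → 12 → 9; its vertices are {4, 9, 11, 12, 13}.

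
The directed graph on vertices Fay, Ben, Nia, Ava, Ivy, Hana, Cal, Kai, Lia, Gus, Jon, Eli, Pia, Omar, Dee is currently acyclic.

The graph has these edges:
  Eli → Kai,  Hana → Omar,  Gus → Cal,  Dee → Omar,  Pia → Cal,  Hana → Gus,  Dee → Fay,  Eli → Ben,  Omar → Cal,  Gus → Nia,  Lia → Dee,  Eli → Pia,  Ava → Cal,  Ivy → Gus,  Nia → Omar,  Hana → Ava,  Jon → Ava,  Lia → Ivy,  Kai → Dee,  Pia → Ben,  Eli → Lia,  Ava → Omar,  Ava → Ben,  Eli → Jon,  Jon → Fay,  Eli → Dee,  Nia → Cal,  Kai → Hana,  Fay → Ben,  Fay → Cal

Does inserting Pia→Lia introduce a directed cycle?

No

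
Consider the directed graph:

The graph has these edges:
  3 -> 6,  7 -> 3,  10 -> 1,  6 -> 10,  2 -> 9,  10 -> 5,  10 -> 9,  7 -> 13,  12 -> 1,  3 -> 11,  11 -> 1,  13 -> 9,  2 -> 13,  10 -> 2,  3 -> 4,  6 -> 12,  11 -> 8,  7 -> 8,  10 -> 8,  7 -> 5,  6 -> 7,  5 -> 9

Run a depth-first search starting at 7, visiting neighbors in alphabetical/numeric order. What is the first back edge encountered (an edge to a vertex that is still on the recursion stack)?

DFS from 7 (visiting neighbors in alphabetical/numeric order); mark gray on enter, black on exit:
7 gray
  3 gray
    4 gray
    4 black
    6 gray
      6→7: 7 is gray → back edge
First back edge: 6 → 7.

6→7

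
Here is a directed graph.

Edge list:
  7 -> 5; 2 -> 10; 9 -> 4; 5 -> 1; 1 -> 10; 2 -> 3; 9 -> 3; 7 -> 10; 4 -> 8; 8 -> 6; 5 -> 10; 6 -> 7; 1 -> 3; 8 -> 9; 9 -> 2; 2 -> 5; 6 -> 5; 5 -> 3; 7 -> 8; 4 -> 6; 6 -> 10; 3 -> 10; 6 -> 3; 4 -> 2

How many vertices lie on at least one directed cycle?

A vertex is on a directed cycle iff it belongs to a strongly connected component of size ≥ 2 (or has a self-loop).
The vertices on cycles are {4, 6, 7, 8, 9} — 5 in total.

5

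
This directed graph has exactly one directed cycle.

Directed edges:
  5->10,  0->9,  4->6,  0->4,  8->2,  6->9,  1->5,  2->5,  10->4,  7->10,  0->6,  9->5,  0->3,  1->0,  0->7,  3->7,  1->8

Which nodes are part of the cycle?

4, 5, 6, 9, 10

DFS with gray/black marking from 5:
5 gray
  10 gray
    4 gray
      6 gray
        9 gray
          9→5: 5 is gray → back edge
Back edge closes the cycle 5 → 10 → 4 → 6 → 9 → 5; its vertices are {4, 5, 6, 9, 10}.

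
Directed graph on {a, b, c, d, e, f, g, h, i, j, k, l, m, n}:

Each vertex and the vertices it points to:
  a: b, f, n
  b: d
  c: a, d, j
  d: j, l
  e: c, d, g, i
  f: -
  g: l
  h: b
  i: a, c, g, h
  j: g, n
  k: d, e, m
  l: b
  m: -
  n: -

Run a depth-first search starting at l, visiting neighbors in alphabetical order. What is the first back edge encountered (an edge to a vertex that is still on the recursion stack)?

DFS from l (visiting neighbors in alphabetical order); mark gray on enter, black on exit:
l gray
  b gray
    d gray
      j gray
        g gray
          g→l: l is gray → back edge
First back edge: g → l.

g→l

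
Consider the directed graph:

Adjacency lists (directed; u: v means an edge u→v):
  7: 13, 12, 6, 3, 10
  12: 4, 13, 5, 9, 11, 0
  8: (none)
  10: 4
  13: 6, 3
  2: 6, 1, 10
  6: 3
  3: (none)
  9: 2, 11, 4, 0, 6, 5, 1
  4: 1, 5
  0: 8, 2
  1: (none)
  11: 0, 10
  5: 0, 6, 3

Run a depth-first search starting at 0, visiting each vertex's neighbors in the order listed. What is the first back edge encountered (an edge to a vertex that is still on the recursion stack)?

5→0

DFS from 0 (visiting each vertex's neighbors in the order listed); mark gray on enter, black on exit:
0 gray
  8 gray
  8 black
  2 gray
    6 gray
      3 gray
      3 black
    6 black
    1 gray
    1 black
    10 gray
      4 gray
        4→1: 1 black — skip
        5 gray
          5→0: 0 is gray → back edge
First back edge: 5 → 0.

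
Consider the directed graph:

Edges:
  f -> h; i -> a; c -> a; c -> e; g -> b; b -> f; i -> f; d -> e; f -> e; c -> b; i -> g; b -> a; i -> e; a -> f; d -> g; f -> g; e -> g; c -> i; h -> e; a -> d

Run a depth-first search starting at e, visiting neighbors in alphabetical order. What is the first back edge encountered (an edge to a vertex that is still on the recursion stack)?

d→e

DFS from e (visiting neighbors in alphabetical order); mark gray on enter, black on exit:
e gray
  g gray
    b gray
      a gray
        d gray
          d→e: e is gray → back edge
First back edge: d → e.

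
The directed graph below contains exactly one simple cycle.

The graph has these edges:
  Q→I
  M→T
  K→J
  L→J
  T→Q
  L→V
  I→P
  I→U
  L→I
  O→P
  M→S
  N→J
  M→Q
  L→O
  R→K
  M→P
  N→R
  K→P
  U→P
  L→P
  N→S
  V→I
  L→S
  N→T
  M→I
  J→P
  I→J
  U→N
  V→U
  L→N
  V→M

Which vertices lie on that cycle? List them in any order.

I, N, Q, T, U

DFS with gray/black marking from N:
N gray
  T gray
    Q gray
      I gray
        P gray
        P black
        J gray
          J→P: P black — skip
        J black
        U gray
          U→P: P black — skip
          U→N: N is gray → back edge
Back edge closes the cycle N → T → Q → I → U → N; its vertices are {I, N, Q, T, U}.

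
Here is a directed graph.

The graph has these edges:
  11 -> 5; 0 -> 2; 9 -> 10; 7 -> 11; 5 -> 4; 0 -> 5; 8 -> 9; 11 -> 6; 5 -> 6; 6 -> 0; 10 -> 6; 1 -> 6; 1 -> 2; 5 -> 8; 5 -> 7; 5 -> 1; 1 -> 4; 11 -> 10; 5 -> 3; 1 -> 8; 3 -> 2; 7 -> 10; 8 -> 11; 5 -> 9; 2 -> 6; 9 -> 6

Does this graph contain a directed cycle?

Yes

DFS with white/gray/black marking, starting from 11:
11 gray
  6 gray
    0 gray
      2 gray
        2→6: 6 is gray → back edge
Back edge found, so a cycle exists: 6 → 0 → 2 → 6.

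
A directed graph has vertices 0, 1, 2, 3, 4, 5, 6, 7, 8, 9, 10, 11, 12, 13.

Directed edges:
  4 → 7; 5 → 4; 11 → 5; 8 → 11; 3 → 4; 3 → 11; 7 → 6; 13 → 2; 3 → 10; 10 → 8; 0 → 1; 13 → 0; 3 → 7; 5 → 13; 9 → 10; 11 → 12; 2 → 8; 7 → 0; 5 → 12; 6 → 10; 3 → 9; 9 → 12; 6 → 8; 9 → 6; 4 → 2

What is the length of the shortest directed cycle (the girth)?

5

For each vertex v, BFS finds the shortest path from v back to v.
The shortest such closed walk is 11 → 5 → 4 → 2 → 8 → 11, length 5.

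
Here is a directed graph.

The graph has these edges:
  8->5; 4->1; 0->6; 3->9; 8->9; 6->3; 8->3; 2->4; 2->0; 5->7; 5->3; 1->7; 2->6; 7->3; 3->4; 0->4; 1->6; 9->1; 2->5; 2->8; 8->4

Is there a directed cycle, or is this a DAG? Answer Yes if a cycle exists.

Yes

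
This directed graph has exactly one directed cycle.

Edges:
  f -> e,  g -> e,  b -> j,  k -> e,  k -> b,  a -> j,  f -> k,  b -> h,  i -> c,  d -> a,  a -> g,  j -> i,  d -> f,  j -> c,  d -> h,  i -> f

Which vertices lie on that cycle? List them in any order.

b, f, i, j, k

DFS with gray/black marking from j:
j gray
  i gray
    f gray
      k gray
        e gray
        e black
        b gray
          b→j: j is gray → back edge
Back edge closes the cycle j → i → f → k → b → j; its vertices are {b, f, i, j, k}.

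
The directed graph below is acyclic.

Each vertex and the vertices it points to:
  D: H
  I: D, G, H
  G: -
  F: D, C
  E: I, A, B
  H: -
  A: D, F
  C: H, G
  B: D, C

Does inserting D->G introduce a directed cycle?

No

Adding D→G creates a cycle iff G can already reach D.
Explore from G: no path reaches D. The graph stays acyclic.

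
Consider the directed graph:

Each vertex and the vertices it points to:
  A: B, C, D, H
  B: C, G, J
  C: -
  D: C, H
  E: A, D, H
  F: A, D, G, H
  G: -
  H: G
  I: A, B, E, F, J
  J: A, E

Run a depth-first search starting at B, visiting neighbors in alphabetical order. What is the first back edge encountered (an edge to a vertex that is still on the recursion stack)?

DFS from B (visiting neighbors in alphabetical order); mark gray on enter, black on exit:
B gray
  C gray
  C black
  G gray
  G black
  J gray
    A gray
      A→B: B is gray → back edge
First back edge: A → B.

A->B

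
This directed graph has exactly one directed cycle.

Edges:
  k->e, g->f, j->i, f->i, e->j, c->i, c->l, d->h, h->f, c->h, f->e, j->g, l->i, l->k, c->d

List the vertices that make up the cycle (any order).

DFS with gray/black marking from e:
e gray
  j gray
    i gray
    i black
    g gray
      f gray
        f→e: e is gray → back edge
Back edge closes the cycle e → j → g → f → e; its vertices are {e, f, g, j}.

e, f, g, j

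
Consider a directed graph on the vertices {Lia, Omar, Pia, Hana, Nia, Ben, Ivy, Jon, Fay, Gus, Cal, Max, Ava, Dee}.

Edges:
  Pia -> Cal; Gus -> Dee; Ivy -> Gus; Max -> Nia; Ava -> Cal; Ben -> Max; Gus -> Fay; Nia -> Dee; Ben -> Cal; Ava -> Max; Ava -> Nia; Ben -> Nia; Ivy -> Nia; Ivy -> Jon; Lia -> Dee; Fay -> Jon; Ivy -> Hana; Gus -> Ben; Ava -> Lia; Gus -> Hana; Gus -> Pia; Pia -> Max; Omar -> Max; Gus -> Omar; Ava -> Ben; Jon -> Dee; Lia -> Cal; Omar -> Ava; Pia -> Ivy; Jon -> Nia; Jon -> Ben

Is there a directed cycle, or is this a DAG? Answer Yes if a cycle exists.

Yes

DFS with white/gray/black marking, starting from Ivy:
Ivy gray
  Nia gray
    Dee gray
    Dee black
  Nia black
  Jon gray
    Jon→Nia: Nia black — skip
    Ben gray
      Ben→Nia: Nia black — skip
      Max gray
        Max→Nia: Nia black — skip
      Max black
      Cal gray
      Cal black
    Ben black
    Jon→Dee: Dee black — skip
  Jon black
  Gus gray
    Pia gray
      Pia→Cal: Cal black — skip
      Pia→Ivy: Ivy is gray → back edge
Back edge found, so a cycle exists: Ivy → Gus → Pia → Ivy.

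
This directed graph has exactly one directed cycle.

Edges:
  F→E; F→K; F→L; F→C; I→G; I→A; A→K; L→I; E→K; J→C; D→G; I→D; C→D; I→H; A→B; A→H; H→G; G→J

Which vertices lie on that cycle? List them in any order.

C, D, G, J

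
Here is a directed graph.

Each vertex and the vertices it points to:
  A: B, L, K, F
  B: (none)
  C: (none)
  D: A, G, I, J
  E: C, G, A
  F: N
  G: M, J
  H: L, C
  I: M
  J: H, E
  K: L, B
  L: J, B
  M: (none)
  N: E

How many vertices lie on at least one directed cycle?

9

A vertex is on a directed cycle iff it belongs to a strongly connected component of size ≥ 2 (or has a self-loop).
The vertices on cycles are {A, E, F, G, H, J, K, L, N} — 9 in total.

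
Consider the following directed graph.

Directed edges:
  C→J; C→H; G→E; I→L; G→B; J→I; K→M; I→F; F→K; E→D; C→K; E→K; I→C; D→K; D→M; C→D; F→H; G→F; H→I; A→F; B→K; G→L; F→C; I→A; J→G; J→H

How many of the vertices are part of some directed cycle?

7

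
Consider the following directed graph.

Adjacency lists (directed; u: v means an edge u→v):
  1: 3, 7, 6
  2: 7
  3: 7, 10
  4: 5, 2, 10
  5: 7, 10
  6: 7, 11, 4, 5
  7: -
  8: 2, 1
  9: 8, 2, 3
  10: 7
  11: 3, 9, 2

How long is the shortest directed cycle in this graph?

5

For each vertex v, BFS finds the shortest path from v back to v.
The shortest such closed walk is 6 → 11 → 9 → 8 → 1 → 6, length 5.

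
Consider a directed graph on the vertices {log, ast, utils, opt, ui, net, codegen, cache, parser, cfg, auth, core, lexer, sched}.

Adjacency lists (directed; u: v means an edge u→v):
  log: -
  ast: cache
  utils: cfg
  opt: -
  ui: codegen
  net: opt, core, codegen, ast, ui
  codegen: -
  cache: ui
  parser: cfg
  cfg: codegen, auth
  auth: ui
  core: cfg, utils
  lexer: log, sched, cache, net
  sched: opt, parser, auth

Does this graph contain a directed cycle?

No

DFS with white/gray/black marking, starting from cfg:
cfg gray
  codegen gray
  codegen black
  auth gray
    ui gray
      ui→codegen: codegen black — skip
    ui black
  auth black
cfg black
log gray
log black
ast gray
  cache gray
    cache→ui: ui black — skip
  cache black
ast black
utils gray
  utils→cfg: cfg black — skip
utils black
opt gray
opt black
net gray
  net→opt: opt black — skip
  core gray
    core→cfg: cfg black — skip
    core→utils: utils black — skip
  core black
  net→codegen: codegen black — skip
  net→ast: ast black — skip
  net→ui: ui black — skip
net black
parser gray
  parser→cfg: cfg black — skip
parser black
lexer gray
  lexer→log: log black — skip
  sched gray
    sched→opt: opt black — skip
    sched→parser: parser black — skip
    sched→auth: auth black — skip
  sched black
  lexer→cache: cache black — skip
  lexer→net: net black — skip
lexer black
Every edge goes to a white or black vertex — no back edge, so the graph is acyclic.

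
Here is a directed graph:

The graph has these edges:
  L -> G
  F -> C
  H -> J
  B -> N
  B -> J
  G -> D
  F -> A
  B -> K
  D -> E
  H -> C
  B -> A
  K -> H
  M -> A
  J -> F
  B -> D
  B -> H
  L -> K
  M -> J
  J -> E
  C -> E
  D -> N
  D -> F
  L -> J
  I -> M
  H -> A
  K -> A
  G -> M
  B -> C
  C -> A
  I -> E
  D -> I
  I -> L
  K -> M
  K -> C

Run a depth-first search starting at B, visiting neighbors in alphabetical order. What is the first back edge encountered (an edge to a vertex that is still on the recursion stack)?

G→D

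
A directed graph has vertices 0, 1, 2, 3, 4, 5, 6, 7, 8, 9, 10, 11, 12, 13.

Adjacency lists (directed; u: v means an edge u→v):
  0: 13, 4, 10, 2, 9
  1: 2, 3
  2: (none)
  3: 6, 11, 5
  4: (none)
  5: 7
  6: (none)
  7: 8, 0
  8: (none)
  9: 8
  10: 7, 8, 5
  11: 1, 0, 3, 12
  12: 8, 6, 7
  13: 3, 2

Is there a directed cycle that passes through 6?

No

6 lies on a cycle iff there is a path from 6 back to itself.
Exploring from 6, it never reaches itself; equivalently, its strongly connected component is a singleton.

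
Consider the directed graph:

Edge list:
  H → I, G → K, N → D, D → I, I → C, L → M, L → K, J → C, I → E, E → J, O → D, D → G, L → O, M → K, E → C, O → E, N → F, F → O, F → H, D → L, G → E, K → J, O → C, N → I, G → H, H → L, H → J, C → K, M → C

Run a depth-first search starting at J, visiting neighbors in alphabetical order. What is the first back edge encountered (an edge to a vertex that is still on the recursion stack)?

DFS from J (visiting neighbors in alphabetical order); mark gray on enter, black on exit:
J gray
  C gray
    K gray
      K→J: J is gray → back edge
First back edge: K → J.

K->J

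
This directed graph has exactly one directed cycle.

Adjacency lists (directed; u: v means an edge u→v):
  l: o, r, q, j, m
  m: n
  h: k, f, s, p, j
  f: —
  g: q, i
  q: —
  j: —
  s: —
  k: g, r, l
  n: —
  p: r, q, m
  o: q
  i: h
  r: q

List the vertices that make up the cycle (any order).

g, h, i, k

DFS with gray/black marking from h:
h gray
  k gray
    g gray
      q gray
      q black
      i gray
        i→h: h is gray → back edge
Back edge closes the cycle h → k → g → i → h; its vertices are {g, h, i, k}.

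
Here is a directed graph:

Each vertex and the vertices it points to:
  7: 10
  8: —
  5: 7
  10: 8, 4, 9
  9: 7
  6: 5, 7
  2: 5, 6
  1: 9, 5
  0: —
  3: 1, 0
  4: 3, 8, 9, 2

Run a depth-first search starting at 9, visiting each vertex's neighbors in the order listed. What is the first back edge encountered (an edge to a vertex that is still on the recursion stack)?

1→9

DFS from 9 (visiting each vertex's neighbors in the order listed); mark gray on enter, black on exit:
9 gray
  7 gray
    10 gray
      8 gray
      8 black
      4 gray
        3 gray
          1 gray
            1→9: 9 is gray → back edge
First back edge: 1 → 9.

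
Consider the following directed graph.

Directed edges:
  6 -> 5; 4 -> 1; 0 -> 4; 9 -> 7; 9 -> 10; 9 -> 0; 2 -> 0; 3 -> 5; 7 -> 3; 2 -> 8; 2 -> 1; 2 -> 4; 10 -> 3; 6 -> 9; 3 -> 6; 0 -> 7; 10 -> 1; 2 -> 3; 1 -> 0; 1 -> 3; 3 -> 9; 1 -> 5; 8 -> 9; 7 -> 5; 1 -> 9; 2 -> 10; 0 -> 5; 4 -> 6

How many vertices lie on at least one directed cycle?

A vertex is on a directed cycle iff it belongs to a strongly connected component of size ≥ 2 (or has a self-loop).
The vertices on cycles are {0, 1, 3, 4, 6, 7, 9, 10} — 8 in total.

8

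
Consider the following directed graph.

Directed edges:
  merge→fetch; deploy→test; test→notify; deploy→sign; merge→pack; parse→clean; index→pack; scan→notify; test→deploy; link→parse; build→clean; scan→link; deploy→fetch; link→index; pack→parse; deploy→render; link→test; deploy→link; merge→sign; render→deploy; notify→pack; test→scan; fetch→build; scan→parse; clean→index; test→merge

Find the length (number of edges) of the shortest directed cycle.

For each vertex v, BFS finds the shortest path from v back to v.
The shortest such closed walk is test → deploy → test, length 2.

2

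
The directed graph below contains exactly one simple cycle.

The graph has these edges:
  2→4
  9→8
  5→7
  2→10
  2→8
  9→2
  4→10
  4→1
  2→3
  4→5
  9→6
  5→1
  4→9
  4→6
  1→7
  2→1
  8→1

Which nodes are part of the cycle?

2, 4, 9

DFS with gray/black marking from 2:
2 gray
  8 gray
    1 gray
      7 gray
      7 black
    1 black
  8 black
  3 gray
  3 black
  10 gray
  10 black
  2→1: 1 black — skip
  4 gray
    9 gray
      9→8: 8 black — skip
      6 gray
      6 black
      9→2: 2 is gray → back edge
Back edge closes the cycle 2 → 4 → 9 → 2; its vertices are {2, 4, 9}.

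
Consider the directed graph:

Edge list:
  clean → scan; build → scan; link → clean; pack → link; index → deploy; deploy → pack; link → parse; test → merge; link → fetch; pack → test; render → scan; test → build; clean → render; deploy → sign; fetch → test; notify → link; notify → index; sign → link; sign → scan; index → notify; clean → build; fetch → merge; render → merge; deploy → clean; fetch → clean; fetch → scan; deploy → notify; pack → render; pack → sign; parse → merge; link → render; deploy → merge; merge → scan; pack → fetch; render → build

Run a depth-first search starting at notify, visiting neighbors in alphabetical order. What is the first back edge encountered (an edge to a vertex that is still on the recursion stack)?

deploy->notify

DFS from notify (visiting neighbors in alphabetical order); mark gray on enter, black on exit:
notify gray
  index gray
    deploy gray
      clean gray
        build gray
          scan gray
          scan black
        build black
        render gray
          render→build: build black — skip
          merge gray
            merge→scan: scan black — skip
          merge black
          render→scan: scan black — skip
        render black
        clean→scan: scan black — skip
      clean black
      deploy→merge: merge black — skip
      deploy→notify: notify is gray → back edge
First back edge: deploy → notify.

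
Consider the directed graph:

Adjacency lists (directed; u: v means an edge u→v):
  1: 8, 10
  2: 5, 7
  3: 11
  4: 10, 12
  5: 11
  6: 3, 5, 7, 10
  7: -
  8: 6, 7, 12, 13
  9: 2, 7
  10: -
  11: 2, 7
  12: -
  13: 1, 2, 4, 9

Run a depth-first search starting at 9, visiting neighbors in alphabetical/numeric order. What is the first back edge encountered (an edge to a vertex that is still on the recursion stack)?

11->2

DFS from 9 (visiting neighbors in alphabetical/numeric order); mark gray on enter, black on exit:
9 gray
  2 gray
    5 gray
      11 gray
        11→2: 2 is gray → back edge
First back edge: 11 → 2.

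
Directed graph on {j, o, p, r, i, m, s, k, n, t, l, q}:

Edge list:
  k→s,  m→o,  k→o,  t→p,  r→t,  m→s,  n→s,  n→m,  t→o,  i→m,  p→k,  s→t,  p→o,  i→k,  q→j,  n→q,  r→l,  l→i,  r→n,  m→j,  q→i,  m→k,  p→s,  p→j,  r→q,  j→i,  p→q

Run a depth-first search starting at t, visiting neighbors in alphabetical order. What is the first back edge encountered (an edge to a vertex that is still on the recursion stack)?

DFS from t (visiting neighbors in alphabetical order); mark gray on enter, black on exit:
t gray
  o gray
  o black
  p gray
    j gray
      i gray
        k gray
          k→o: o black — skip
          s gray
            s→t: t is gray → back edge
First back edge: s → t.

s->t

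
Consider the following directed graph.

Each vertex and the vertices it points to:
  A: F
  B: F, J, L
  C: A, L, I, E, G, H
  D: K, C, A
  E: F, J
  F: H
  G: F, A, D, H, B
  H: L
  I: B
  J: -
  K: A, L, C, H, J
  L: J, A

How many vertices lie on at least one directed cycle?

8

A vertex is on a directed cycle iff it belongs to a strongly connected component of size ≥ 2 (or has a self-loop).
The vertices on cycles are {A, C, D, F, G, H, K, L} — 8 in total.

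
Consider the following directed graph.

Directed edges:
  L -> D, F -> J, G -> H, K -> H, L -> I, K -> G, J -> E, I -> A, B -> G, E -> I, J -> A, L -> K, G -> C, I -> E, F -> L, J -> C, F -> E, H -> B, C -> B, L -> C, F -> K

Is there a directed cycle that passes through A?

No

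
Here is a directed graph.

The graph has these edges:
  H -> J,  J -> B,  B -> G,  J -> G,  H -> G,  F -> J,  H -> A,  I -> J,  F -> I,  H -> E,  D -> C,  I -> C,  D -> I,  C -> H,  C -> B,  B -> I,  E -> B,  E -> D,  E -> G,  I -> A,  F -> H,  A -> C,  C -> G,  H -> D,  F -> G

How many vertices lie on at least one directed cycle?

8

A vertex is on a directed cycle iff it belongs to a strongly connected component of size ≥ 2 (or has a self-loop).
The vertices on cycles are {A, B, C, D, E, H, I, J} — 8 in total.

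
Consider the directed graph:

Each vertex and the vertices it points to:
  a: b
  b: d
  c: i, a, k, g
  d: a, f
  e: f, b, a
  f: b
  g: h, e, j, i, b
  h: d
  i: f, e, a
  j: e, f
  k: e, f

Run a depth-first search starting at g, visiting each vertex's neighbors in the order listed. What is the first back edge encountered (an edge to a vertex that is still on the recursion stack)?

DFS from g (visiting each vertex's neighbors in the order listed); mark gray on enter, black on exit:
g gray
  h gray
    d gray
      a gray
        b gray
          b→d: d is gray → back edge
First back edge: b → d.

b→d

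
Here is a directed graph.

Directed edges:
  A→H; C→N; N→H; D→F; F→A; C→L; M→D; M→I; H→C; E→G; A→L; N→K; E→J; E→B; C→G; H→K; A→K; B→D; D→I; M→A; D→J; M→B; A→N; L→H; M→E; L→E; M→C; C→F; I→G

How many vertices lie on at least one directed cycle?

9

A vertex is on a directed cycle iff it belongs to a strongly connected component of size ≥ 2 (or has a self-loop).
The vertices on cycles are {A, B, C, D, E, F, H, L, N} — 9 in total.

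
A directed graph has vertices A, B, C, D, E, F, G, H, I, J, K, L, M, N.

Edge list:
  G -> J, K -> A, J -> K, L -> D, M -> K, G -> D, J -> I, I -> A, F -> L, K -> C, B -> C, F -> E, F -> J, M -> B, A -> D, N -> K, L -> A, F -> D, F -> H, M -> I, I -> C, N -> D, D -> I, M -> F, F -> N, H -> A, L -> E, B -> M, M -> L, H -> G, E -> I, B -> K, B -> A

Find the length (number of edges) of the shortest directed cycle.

2

For each vertex v, BFS finds the shortest path from v back to v.
The shortest such closed walk is M → B → M, length 2.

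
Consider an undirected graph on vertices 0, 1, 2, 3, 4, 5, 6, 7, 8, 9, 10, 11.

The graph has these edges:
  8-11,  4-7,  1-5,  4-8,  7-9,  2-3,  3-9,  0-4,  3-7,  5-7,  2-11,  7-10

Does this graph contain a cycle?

DFS, tracking each vertex's parent; an edge to a visited non-parent vertex closes a cycle.
Start from 9:
visit 9 (parent –)
  visit 3 (parent 9)
    visit 2 (parent 3)
      visit 11 (parent 2)
        11–2: parent, skip
        visit 8 (parent 11)
          8–11: parent, skip
          visit 4 (parent 8)
            visit 7 (parent 4)
              visit 5 (parent 7)
                5–7: parent, skip
                visit 1 (parent 5)
                  1–5: parent, skip
              7–4: parent, skip
              7–9: 9 visited and ≠ parent → cycle
Cycle: 9 – 3 – 2 – 11 – 8 – 4 – 7 – 9.

Yes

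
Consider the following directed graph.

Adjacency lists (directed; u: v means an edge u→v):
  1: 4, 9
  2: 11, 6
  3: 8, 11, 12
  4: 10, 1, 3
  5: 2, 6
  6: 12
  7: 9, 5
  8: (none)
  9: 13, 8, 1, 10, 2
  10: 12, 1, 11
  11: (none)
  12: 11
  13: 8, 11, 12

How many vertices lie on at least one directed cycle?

4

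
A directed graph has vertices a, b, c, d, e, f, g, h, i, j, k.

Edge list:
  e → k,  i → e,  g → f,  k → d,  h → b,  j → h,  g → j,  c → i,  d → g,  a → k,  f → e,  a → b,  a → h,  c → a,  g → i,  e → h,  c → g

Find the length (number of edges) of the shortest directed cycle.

For each vertex v, BFS finds the shortest path from v back to v.
The shortest such closed walk is i → e → k → d → g → i, length 5.

5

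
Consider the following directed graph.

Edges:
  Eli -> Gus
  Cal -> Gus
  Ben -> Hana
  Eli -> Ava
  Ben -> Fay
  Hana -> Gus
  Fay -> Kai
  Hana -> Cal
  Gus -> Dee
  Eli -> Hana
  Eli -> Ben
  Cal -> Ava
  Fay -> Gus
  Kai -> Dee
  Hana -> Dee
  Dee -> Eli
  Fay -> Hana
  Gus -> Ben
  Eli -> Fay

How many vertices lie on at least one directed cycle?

A vertex is on a directed cycle iff it belongs to a strongly connected component of size ≥ 2 (or has a self-loop).
The vertices on cycles are {Ben, Cal, Dee, Eli, Fay, Gus, Kai, Hana} — 8 in total.

8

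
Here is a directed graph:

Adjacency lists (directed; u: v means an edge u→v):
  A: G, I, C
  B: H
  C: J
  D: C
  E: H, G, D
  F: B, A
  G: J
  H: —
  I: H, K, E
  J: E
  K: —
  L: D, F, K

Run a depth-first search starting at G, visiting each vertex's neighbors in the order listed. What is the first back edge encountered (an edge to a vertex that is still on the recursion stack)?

DFS from G (visiting each vertex's neighbors in the order listed); mark gray on enter, black on exit:
G gray
  J gray
    E gray
      H gray
      H black
      E→G: G is gray → back edge
First back edge: E → G.

E->G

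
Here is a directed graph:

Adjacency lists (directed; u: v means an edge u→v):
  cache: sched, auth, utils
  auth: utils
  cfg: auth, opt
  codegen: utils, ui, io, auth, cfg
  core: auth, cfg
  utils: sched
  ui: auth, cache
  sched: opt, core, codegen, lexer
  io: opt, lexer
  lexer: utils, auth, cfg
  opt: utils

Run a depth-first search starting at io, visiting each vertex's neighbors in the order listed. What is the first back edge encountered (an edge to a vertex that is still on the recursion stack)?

DFS from io (visiting each vertex's neighbors in the order listed); mark gray on enter, black on exit:
io gray
  opt gray
    utils gray
      sched gray
        sched→opt: opt is gray → back edge
First back edge: sched → opt.

sched->opt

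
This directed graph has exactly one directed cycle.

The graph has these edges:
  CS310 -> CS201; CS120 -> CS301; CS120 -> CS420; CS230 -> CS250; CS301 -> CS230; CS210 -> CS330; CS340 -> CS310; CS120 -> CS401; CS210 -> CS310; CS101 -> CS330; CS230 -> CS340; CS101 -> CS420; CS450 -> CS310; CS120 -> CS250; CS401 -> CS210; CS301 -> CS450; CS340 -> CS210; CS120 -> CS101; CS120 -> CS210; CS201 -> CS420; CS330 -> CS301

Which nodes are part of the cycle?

DFS with gray/black marking from CS301:
CS301 gray
  CS230 gray
    CS250 gray
    CS250 black
    CS340 gray
      CS310 gray
        CS201 gray
          CS420 gray
          CS420 black
        CS201 black
      CS310 black
      CS210 gray
        CS210→CS310: CS310 black — skip
        CS330 gray
          CS330→CS301: CS301 is gray → back edge
Back edge closes the cycle CS301 → CS230 → CS340 → CS210 → CS330 → CS301; its vertices are {CS210, CS230, CS301, CS330, CS340}.

CS210, CS230, CS301, CS330, CS340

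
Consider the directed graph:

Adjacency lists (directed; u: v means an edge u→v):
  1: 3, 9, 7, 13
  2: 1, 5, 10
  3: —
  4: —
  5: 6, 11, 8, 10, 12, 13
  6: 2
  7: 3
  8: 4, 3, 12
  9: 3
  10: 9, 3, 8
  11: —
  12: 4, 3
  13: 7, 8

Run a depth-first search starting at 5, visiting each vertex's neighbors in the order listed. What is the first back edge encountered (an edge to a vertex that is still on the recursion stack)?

DFS from 5 (visiting each vertex's neighbors in the order listed); mark gray on enter, black on exit:
5 gray
  6 gray
    2 gray
      1 gray
        3 gray
        3 black
        9 gray
          9→3: 3 black — skip
        9 black
        7 gray
          7→3: 3 black — skip
        7 black
        13 gray
          13→7: 7 black — skip
          8 gray
            4 gray
            4 black
            8→3: 3 black — skip
            12 gray
              12→4: 4 black — skip
              12→3: 3 black — skip
            12 black
          8 black
        13 black
      1 black
      2→5: 5 is gray → back edge
First back edge: 2 → 5.

2→5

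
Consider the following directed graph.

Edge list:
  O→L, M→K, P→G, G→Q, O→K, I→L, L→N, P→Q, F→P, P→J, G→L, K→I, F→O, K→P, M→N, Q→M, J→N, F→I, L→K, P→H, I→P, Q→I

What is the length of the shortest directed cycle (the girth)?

3

For each vertex v, BFS finds the shortest path from v back to v.
The shortest such closed walk is P → Q → I → P, length 3.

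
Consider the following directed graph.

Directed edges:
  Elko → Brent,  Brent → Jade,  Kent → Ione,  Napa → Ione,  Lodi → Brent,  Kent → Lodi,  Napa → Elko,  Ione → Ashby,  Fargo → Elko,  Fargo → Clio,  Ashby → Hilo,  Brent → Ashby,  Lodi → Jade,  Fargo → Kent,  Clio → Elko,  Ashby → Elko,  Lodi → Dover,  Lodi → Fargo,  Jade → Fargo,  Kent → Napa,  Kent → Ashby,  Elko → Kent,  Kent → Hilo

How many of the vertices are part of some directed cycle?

A vertex is on a directed cycle iff it belongs to a strongly connected component of size ≥ 2 (or has a self-loop).
The vertices on cycles are {Clio, Elko, Ione, Jade, Kent, Lodi, Napa, Ashby, Brent, Fargo} — 10 in total.

10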